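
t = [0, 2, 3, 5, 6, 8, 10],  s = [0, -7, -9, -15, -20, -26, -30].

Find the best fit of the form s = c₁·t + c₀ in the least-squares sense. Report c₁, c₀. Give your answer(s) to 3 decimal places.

c₁ = -3.078, c₀ = -0.333

The normal equations are: 238·c₁ + 34·c₀ = -744;  34·c₁ + 7·c₀ = -107.
(Σt·t = 238, Σt = 34, Σ1 = 7, Σt·s = -744, Σs = -107.)
Δ = 238·7 − 34² = 510.
c₁ = ((-744)·7 − 34·(-107))/510 = -157/51; c₀ = (238·(-107) − 34·(-744))/510 = -1/3.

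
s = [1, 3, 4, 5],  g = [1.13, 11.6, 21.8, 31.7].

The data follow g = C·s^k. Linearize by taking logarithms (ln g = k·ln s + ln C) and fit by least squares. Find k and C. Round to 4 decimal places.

k = 2.0950, C = 1.1427

With ln gᵢ as the transformed response and ln sᵢ as the regressor:
Over the data: Σln s = 4.0943, Σ(ln s)² = 5.7191, Σln g = 9.1114, Σln s·ln g = 12.5279.
Normal system: [[5.7191, 4.0943]; [4.0943, 4]]·[k, ln C]ᵀ = [12.5279, 9.1114]ᵀ.
Solving (det = 6.1125): k = 2.09504, ln C = 0.13341, so C = exp(0.13341) = 1.14271.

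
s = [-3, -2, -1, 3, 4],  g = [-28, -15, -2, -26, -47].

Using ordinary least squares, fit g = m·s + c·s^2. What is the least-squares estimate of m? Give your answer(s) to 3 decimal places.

m = 0.448

The normal equations are: 39·m + 55·c = -150;  55·m + 435·c = -1300.
det = 39·435 − 55² = 13940.
m = ((-150)·435 − 55·(-1300))/13940 = 625/1394; c = (39·(-1300) − 55·(-150))/13940 = -4245/1394.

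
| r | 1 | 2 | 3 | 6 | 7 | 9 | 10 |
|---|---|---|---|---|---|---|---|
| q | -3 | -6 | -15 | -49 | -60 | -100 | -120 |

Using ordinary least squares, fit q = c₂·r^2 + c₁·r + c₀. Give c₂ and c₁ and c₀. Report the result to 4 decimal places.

c₂ = -1.0348, c₁ = -1.7062, c₀ = 0.2239

Forming XᵀX = [[20356, 2324, 280]; [2324, 280, 38]; [280, 38, 7]] and Xᵀq = [-24966, -2874, -353]ᵀ gives XᵀX·[c₂, c₁, c₀]ᵀ = Xᵀq.
Inverting the 3×3 Gram matrix, [c₂, c₁, c₀]ᵀ = [-8605/8316, -2027/1188, 133/594]ᵀ.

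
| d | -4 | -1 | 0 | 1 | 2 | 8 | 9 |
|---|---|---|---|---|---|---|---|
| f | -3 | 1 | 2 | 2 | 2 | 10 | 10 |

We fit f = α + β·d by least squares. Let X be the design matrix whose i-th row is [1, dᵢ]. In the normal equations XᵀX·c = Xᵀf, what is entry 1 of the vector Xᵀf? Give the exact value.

Entry 1 ↔ basis 1, so (Xᵀf)_{1} = Σᵢ fᵢ = (1)·(-3) + (1)·(1) + (1)·(2) + (1)·(2) + (1)·(2) + (1)·(10) + (1)·(10) = 24.

24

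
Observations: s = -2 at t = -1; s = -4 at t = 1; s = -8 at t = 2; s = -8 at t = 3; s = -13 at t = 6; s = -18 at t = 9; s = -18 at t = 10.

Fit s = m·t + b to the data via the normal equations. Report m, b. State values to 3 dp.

m = -1.525, b = -3.608

Sums needed: Σt·t = 232, Σt = 30, Σ1 = 7.
For Aᵀs: Σt·s = -462, Σs = -71.
Normal equations: [[232, 30]; [30, 7]]·[m, b]ᵀ = [-462, -71]ᵀ.
det = 232·7 − 30² = 724.
m = ((-462)·7 − 30·(-71))/724 = -276/181; b = (232·(-71) − 30·(-462))/724 = -653/181.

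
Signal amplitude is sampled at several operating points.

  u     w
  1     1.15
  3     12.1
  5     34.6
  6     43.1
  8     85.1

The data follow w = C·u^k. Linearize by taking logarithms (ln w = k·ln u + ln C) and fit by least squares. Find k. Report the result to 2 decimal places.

Let Y = ln w. Fitting Y = k·ln u + ln C by least squares:
XᵀX = [[11.3317, 6.5793]; [6.5793, 5]], rhs = [24.4267, 14.3842]ᵀ  (here Σln u = 6.5793, Σ(ln u)² = 11.3317, Σln w = 14.3842, Σln u·ln w = 24.4267).
Slope k = (n·Σln u·ln w − Σln u·Σln w)/(n·Σ(ln u)² − (Σln u)²) = (5·24.4267 − 6.5793·14.3842)/13.3720 = 2.05626; ln C = (Σln w − k·Σln u)/n = 0.17111.

k = 2.06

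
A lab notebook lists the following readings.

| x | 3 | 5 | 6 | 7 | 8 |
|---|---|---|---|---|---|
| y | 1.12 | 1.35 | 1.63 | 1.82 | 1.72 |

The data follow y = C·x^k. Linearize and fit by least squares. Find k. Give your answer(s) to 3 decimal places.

k = 0.502

Taking logs, ln y = k·ln x + ln C, so regress ln y on ln x.
Σln x = 8.5252, Σ(ln x)² = 15.1183, Σln y = 2.0432, Σln x·ln y = 3.7759.
Equations: 15.1183·k + 8.5252·ln C = 3.7759;  8.5252·k + 5·ln C = 2.0432.
Solving (det = 2.9130): k = 0.50164, ln C = -0.44667.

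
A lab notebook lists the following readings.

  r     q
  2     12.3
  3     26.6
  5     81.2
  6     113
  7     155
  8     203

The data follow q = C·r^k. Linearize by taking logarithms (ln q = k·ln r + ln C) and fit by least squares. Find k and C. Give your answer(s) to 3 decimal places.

Taking logs, ln q = k·ln r + ln C, so regress ln q on ln r.
Σln r = 9.2183, Σ(ln r)² = 15.5987, Σln q = 25.2714, Σln r·ln q = 41.7534.
Equations: 15.5987·k + 9.2183·ln C = 41.7534;  9.2183·k + 6·ln C = 25.2714.
Solving (det = 8.6152): k = 2.03832, ln C = 1.08026, so C = exp(1.08026) = 2.94544.

k = 2.038, C = 2.945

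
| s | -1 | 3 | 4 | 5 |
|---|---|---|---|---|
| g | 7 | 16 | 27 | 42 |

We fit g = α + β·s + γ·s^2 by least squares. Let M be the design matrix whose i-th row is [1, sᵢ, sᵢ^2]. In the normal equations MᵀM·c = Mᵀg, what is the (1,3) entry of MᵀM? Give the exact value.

51

Row 1 ↔ basis 1, column 3 ↔ basis s^2, so (MᵀM)_{1,3} = Σᵢ s^2 = (1)·(1) + (1)·(9) + (1)·(16) + (1)·(25) = 51.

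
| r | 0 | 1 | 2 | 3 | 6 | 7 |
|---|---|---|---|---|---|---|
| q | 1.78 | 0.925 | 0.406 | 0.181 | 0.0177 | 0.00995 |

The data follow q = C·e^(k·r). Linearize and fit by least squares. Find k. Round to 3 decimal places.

k = -0.758

Taking logs, ln q = k·r + ln C, so regress ln q on r.
Σr = 19.0000, Σ(r)² = 99.0000, Σln q = -10.7564, Σr·ln q = -63.4850.
Equations: 99.0000·k + 19.0000·ln C = -63.4850;  19.0000·k + 6·ln C = -10.7564.
Solving (det = 233.0000): k = -0.75768, ln C = 0.60658.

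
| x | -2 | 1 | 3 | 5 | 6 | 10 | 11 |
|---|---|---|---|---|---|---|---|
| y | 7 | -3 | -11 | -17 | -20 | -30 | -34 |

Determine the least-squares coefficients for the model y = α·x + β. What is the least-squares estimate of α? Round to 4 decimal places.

Setting ∂/∂α … = 0 gives: 296·α + 34·β = -929;  34·α + 7·β = -108.
det = 296·7 − 34² = 916.
α = ((-929)·7 − 34·(-108))/916 = -2831/916; β = (296·(-108) − 34·(-929))/916 = -191/458.

α = -3.0906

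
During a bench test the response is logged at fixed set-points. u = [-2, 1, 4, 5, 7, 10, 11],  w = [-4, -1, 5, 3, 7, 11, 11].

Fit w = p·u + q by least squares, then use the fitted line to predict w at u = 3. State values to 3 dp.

Entries of AᵀA: Σu·u = 316, Σu = 36, Σ1 = 7.
Moment sums: Σu·w = 322, Σw = 32.
AᵀA·[p, q]ᵀ = Aᵀw becomes [[316, 36]; [36, 7]]·[p, q]ᵀ = [322, 32]ᵀ.
det = 316·7 − 36² = 916.
p = (322·7 − 36·32)/916 = 551/458; q = (316·32 − 36·322)/916 = -370/229.
At u = 3: ŵ = (551/458)·(3) + (-370/229)·(1) = 913/458.

ŵ = 1.993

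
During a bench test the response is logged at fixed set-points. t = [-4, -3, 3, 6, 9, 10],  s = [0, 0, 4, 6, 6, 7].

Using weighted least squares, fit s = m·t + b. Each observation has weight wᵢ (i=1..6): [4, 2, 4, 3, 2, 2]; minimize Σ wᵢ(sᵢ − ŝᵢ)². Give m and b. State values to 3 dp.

m = 0.521, b = 2.119

With design matrix X, XᵀWX = [[588, 46]; [46, 17]] and XᵀWs = [404, 60]ᵀ.
Determinant 588·17 − 46² = 7880.
m = (404·17 − 46·60)/7880 = 1027/1970; b = (588·60 − 46·404)/7880 = 2087/985.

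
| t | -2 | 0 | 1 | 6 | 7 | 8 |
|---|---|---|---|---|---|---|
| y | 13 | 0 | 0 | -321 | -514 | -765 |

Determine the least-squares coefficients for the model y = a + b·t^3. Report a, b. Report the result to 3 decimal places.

a = 0.939, b = -1.497

The normal system AᵀA·[a, b]ᵀ = Aᵀy is [[6, 1064]; [1064, 426514]]·[a, b]ᵀ = [-1587, -637422]ᵀ.
det = 6·426514 − 1064² = 1426988.
a = ((-1587)·426514 − 1064·(-637422))/1426988 = 669645/713494; b = (6·(-637422) − 1064·(-1587))/1426988 = -533991/356747.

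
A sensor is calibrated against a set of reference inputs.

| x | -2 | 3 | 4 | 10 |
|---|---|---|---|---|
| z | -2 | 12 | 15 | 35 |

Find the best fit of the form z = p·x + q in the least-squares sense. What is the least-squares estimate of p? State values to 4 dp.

Entries of AᵀA: Σx·x = 129, Σx = 15, Σ1 = 4.
And Σx·z = 450, Σz = 60.
Eliminating q: 4·(row 1) − 15·(row 2) gives 291·p = 4·450 − 15·60 = 900, so p = 300/97.
Then q = (60 − 15·(300/97))/4 = 330/97.

p = 3.0928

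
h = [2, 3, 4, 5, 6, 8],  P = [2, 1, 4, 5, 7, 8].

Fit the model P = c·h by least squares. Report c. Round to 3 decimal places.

c = 1.000

Setting ∂/∂c … = 0 gives: 154·c = 154.
Hence c = 154 / 154 ≈ 1.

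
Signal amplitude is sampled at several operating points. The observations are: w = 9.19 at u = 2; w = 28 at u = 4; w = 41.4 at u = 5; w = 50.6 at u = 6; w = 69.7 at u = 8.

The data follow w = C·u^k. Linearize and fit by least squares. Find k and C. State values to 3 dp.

k = 1.490, C = 3.439

With ln wᵢ as the transformed response and ln uᵢ as the regressor:
Σln u = 7.5601, Σ(ln u)² = 12.5270, Σln w = 17.4418, Σln u·ln w = 28.0056.
Equations: 12.5270·k + 7.5601·ln C = 28.0056;  7.5601·k + 5·ln C = 17.4418.
Slope k = (n·Σln u·ln w − Σln u·Σln w)/(n·Σ(ln u)² − (Σln u)²) = (5·28.0056 − 7.5601·17.4418)/5.4804 = 1.49025; ln C = (Σln w − k·Σln u)/n = 1.23507, so C = exp(1.23507) = 3.43862.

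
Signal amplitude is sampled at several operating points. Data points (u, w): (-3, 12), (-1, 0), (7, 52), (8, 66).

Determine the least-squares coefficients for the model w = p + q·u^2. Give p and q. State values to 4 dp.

p = 0.8072, q = 1.0307

MᵀM·[p, q]ᵀ = Mᵀw reads: 4·p + 123·q = 130;  123·p + 6579·q = 6880.
(Σ1 = 4, Σu^2 = 123, Σu^2·u^2 = 6579, Σw = 130, Σu^2·w = 6880.)
Determinant 4·6579 − 123² = 11187.
p = (130·6579 − 123·6880)/11187 = 3010/3729; q = (4·6880 − 123·130)/11187 = 11530/11187.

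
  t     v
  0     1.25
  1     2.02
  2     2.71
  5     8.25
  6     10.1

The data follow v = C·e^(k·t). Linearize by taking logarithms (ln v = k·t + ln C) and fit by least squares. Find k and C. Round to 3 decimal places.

k = 0.349, C = 1.339

Linearized form: ln v = k·t + ln C. From the 5 transformed points,
AᵀA = [[66.0000, 14.0000]; [14.0000, 5]], rhs = [27.1233, 6.3459]ᵀ  (here Σt = 14.0000, Σ(t)² = 66.0000, Σln v = 6.3459, Σt·ln v = 27.1233).
Solving (det = 134.0000): k = 0.34905, ln C = 0.29184, so C = exp(0.29184) = 1.33888.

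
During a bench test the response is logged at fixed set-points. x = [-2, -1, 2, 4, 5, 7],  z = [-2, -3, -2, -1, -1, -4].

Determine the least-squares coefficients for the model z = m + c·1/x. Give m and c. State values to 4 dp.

m = -2.1200, c = 0.6873

AᵀA·[m, c]ᵀ = Aᵀz reads: 6·m + (-57/140)·c = -13;  (-57/140)·m + (31809/19600)·c = 277/140.
Eliminating c: (31809/19600)·(row 1) − (-57/140)·(row 2) gives (37521/3920)·m = (31809/19600)·(-13) − (-57/140)·(277/140) = -24858/1225, so m = -44192/20845.
Then c = ((277/140) − (-57/140)·(-44192/20845))/(31809/19600) = 8596/12507.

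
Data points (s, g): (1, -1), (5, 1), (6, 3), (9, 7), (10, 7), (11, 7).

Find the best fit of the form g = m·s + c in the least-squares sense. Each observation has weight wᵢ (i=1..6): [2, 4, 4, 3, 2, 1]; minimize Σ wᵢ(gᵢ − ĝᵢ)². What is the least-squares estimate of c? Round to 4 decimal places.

c = -2.9030

Compute the Gram sums: Σwᵢ·s·s = 810, Σwᵢ·s = 104, Σwᵢ·1 = 16.
And Σwᵢ·s·g = 496, Σwᵢ·g = 56.
Normal equations: [[810, 104]; [104, 16]]·[m, c]ᵀ = [496, 56]ᵀ.
Eliminating c: 16·(row 1) − 104·(row 2) gives 2144·m = 16·496 − 104·56 = 2112, so m = 66/67.
Then c = (56 − 104·(66/67))/16 = -389/134.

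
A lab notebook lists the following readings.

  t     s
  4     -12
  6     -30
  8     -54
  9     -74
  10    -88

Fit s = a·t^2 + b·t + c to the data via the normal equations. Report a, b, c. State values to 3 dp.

Forming AᵀA = [[22209, 2521, 297]; [2521, 297, 37]; [297, 37, 5]] and Aᵀs = [-19522, -2206, -258]ᵀ gives AᵀA·[a, b, c]ᵀ = Aᵀs.
Solving the 3×3 system (Gaussian elimination) gives a = -450/469, b = 269/469, c = 77/67.

a = -0.959, b = 0.574, c = 1.149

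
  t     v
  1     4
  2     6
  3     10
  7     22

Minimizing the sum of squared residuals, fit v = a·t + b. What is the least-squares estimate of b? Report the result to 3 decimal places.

With design matrix X, XᵀX = [[63, 13]; [13, 4]] and Xᵀv = [200, 42]ᵀ.
Eliminating b: 4·(row 1) − 13·(row 2) gives 83·a = 4·200 − 13·42 = 254, so a = 254/83.
Then b = (42 − 13·(254/83))/4 = 46/83.

b = 0.554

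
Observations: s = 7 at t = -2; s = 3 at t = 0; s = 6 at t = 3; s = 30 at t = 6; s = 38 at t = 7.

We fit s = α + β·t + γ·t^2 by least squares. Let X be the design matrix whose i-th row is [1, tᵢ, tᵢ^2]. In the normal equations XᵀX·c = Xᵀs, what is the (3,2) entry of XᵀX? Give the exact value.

Row 3 ↔ basis t^2, column 2 ↔ basis t, so (XᵀX)_{3,2} = Σᵢ (t^2)·(t) = (4)·(-2) + (0)·(0) + (9)·(3) + (36)·(6) + (49)·(7) = 578.

578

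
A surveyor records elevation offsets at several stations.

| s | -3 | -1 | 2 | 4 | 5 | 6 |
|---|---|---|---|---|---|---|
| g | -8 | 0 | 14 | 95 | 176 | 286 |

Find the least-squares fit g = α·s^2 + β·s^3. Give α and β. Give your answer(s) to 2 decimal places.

α = 2.04, β = 0.99

XᵀX·[α, β]ᵀ = Xᵀg reads: 2275·α + 11713·β = 16200;  11713·α + 67171·β = 90184.
Δ = 2275·67171 − 11713² = 15619656.
α = (16200·67171 − 11713·90184)/15619656 = 23554/11553; β = (2275·90184 − 11713·16200)/15619656 = 148250/150189.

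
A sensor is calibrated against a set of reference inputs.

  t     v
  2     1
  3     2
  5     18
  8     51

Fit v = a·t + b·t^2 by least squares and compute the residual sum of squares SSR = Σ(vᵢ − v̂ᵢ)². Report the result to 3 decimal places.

From the data, Σt·t = 102, Σt·t^2 = 672, Σt^2·t^2 = 4818.
For Aᵀv: Σt·v = 506, Σt^2·v = 3736.
Normal equations: [[102, 672]; [672, 4818]]·[a, b]ᵀ = [506, 3736]ᵀ.
det = 102·4818 − 672² = 39852.
a = (506·4818 − 672·3736)/39852 = -673/369; b = (102·3736 − 672·506)/39852 = 380/369.
Residuals: 65/123, -221/123, 169/123, -13/41; SSR = 676/123.

SSR = 5.496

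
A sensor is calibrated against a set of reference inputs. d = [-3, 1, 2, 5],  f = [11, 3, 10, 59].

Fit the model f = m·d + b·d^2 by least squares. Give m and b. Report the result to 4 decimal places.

Forming MᵀM = [[39, 107]; [107, 723]] and Mᵀf = [285, 1617]ᵀ gives MᵀM·[m, b]ᵀ = Mᵀf.
Determinant 39·723 − 107² = 16748.
m = (285·723 − 107·1617)/16748 = 8259/4187; b = (39·1617 − 107·285)/16748 = 8142/4187.

m = 1.9725, b = 1.9446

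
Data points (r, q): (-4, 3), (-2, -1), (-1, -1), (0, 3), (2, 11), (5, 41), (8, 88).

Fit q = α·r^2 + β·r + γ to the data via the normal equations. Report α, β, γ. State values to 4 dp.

AᵀA·[α, β, γ]ᵀ = Aᵀq reads: 5010·α + 572·β + 114·γ = 6744;  572·α + 114·β + 8·γ = 922;  114·α + 8·β + 7·γ = 144.
(Σr^2·r^2 = 5010, Σr^2·r = 572, Σr^2 = 114, Σr·r = 114, Σr = 8, Σ1 = 7, Σr^2·q = 6744, Σr·q = 922, Σq = 144.)
Row-reducing yields α = 221698/237209, β = 779553/237209, γ = 378300/237209.

α = 0.9346, β = 3.2864, γ = 1.5948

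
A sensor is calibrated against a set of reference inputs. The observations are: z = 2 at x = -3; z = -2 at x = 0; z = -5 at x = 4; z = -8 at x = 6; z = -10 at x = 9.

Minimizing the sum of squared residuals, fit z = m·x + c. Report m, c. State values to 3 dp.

m = -0.996, c = -1.414

Setting ∂/∂m … = 0 gives: 142·m + 16·c = -164;  16·m + 5·c = -23.
det = 142·5 − 16² = 454.
m = ((-164)·5 − 16·(-23))/454 = -226/227; c = (142·(-23) − 16·(-164))/454 = -321/227.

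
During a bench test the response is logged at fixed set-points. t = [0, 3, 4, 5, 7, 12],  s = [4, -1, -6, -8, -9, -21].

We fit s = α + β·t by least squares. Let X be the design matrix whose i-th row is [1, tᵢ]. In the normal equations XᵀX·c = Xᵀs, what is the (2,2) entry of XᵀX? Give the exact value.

243

Row 2 ↔ basis t, column 2 ↔ basis t, so (XᵀX)_{2,2} = Σᵢ (t)·(t) = (0)·(0) + (3)·(3) + (4)·(4) + (5)·(5) + (7)·(7) + (12)·(12) = 243.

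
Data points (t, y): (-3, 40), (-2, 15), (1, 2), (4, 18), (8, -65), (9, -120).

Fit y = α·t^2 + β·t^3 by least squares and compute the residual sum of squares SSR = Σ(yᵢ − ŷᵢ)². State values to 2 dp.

SSR = 8.02

Normal-equation sums: Σt^2·t^2 = 11011, Σt^2·t^3 = 92567, Σt^3·t^3 = 798475.
For Aᵀy: Σt^2·y = -13170, Σt^3·y = -120806.
So AᵀA·[α, β]ᵀ = Aᵀy: [[11011, 92567]; [92567, 798475]]·[α, β]ᵀ = [-13170, -120806]ᵀ.
Eliminating β: 798475·(row 1) − 92567·(row 2) gives 223358736·α = 798475·(-13170) − 92567·(-120806) = 666733252, so α = 166683313/55839684.
Then β = ((-120806) − 92567·(166683313/55839684))/798475 = -27771869/55839684.
Residuals: -1366910/4653307, -12828236/13959921, -6808019/13959921, 28895230/13959921, -6509547/4653307, 3631839/4653307; SSR = 111944987/13959921.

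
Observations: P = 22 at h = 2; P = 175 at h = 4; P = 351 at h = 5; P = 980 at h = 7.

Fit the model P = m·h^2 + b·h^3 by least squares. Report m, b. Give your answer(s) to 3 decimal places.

m = -0.944, b = 2.992

Entries of AᵀA: Σh^2·h^2 = 3298, Σh^2·h^3 = 20988, Σh^3·h^3 = 137434.
And Σh^2·P = 59683, Σh^3·P = 391391.
Eliminating b: 137434·(row 1) − 20988·(row 2) gives 12761188·m = 137434·59683 − 20988·391391 = -12040886, so m = -547313/580054.
Then b = (391391 − 20988·(-547313/580054))/137434 = 1735487/580054.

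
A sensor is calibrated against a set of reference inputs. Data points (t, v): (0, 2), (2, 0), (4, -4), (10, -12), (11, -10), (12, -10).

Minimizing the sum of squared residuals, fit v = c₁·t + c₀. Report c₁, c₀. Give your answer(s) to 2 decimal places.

Setting ∂/∂c₁ … = 0 gives: 385·c₁ + 39·c₀ = -366;  39·c₁ + 6·c₀ = -34.
Eliminating c₀: 6·(row 1) − 39·(row 2) gives 789·c₁ = 6·(-366) − 39·(-34) = -870, so c₁ = -290/263.
Then c₀ = ((-34) − 39·(-290/263))/6 = 1184/789.

c₁ = -1.10, c₀ = 1.50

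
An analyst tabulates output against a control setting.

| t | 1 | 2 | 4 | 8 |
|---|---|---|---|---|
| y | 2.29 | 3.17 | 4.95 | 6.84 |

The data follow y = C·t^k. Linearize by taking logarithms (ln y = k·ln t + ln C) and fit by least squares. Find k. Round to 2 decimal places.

k = 0.54

Taking logs, ln y = k·ln t + ln C, so regress ln y on ln t.
AᵀA = [[6.7263, 4.1589]; [4.1589, 4]], rhs = [7.0153, 5.5045]ᵀ  (here Σln t = 4.1589, Σ(ln t)² = 6.7263, Σln y = 5.5045, Σln t·ln y = 7.0153).
Solving (det = 9.6091): k = 0.53789, ln C = 0.81686.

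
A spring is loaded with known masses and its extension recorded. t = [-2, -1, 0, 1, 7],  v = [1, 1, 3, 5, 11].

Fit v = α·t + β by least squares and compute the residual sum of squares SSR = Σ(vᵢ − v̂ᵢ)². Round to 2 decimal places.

SSR = 1.52

Setting ∂/∂α … = 0 gives: 55·α + 5·β = 79;  5·α + 5·β = 21.
(Σt·t = 55, Σt = 5, Σ1 = 5, Σt·v = 79, Σv = 21.)
Determinant 55·5 − 5² = 250.
α = (79·5 − 5·21)/250 = 29/25; β = (55·21 − 5·79)/250 = 76/25.
Residuals: 7/25, -22/25, -1/25, 4/5, -4/25; SSR = 38/25.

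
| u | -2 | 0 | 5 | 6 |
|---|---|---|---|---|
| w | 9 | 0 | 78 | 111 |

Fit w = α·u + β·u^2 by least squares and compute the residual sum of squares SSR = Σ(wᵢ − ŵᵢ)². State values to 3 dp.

Entries of AᵀA: Σu·u = 65, Σu·u^2 = 333, Σu^2·u^2 = 1937.
Moment sums: Σu·w = 1038, Σu^2·w = 5982.
Normal equations: [[65, 333]; [333, 1937]]·[α, β]ᵀ = [1038, 5982]ᵀ.
Determinant 65·1937 − 333² = 15016.
α = (1038·1937 − 333·5982)/15016 = 2325/1877; β = (65·5982 − 333·1038)/15016 = 5397/1877.
Residuals: -45/1877, 0, -144/1877, 105/1877; SSR = 18/1877.

SSR = 0.010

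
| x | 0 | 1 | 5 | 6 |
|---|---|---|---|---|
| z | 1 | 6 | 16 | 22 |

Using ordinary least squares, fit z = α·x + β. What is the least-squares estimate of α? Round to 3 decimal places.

The normal system AᵀA·[α, β]ᵀ = Aᵀz is [[62, 12]; [12, 4]]·[α, β]ᵀ = [218, 45]ᵀ.
Δ = 62·4 − 12² = 104.
α = (218·4 − 12·45)/104 = 83/26; β = (62·45 − 12·218)/104 = 87/52.

α = 3.192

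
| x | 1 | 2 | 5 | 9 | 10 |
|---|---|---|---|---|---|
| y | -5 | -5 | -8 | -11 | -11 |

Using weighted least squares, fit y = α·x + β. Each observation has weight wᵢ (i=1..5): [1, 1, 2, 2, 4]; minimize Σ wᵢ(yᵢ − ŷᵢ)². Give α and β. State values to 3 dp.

Sums needed: Σwᵢ·x·x = 617, Σwᵢ·x = 71, Σwᵢ·1 = 10.
And Σwᵢ·x·y = -733, Σwᵢ·y = -92.
MᵀWM·[α, β]ᵀ = MᵀWy becomes [[617, 71]; [71, 10]]·[α, β]ᵀ = [-733, -92]ᵀ.
Δ = 617·10 − 71² = 1129.
α = ((-733)·10 − 71·(-92))/1129 = -798/1129; β = (617·(-92) − 71·(-733))/1129 = -4721/1129.

α = -0.707, β = -4.182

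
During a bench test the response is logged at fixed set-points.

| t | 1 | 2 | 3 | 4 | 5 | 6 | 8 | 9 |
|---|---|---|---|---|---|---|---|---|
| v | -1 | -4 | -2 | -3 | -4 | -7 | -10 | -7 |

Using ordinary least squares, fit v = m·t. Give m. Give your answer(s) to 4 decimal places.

Sums needed: Σt·t = 236.
And Σt·v = -232.
Normal equations: [[236]]·[m]ᵀ = [-232]ᵀ.
Hence m = -232 / 236 ≈ -0.983051.

m = -0.9831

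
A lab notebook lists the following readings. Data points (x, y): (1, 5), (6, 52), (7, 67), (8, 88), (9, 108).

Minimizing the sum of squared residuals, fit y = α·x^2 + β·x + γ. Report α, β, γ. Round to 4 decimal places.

Compute the Gram sums: Σx^2·x^2 = 14355, Σx^2·x = 1801, Σx^2 = 231, Σx·x = 231, Σx = 31, Σ1 = 5.
For Aᵀy: Σx^2·y = 19540, Σx·y = 2462, Σy = 320.
Solving the 3×3 system (Gaussian elimination) gives α = 10308/8599, β = 7957/8599, γ = 24773/8599.

α = 1.1987, β = 0.9253, γ = 2.8809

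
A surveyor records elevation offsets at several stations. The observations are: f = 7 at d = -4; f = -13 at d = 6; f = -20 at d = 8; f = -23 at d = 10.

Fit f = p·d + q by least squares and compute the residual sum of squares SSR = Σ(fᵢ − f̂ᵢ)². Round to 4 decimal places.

The normal equations are: 216·p + 20·q = -496;  20·p + 4·q = -49.
det = 216·4 − 20² = 464.
p = ((-496)·4 − 20·(-49))/464 = -251/116; q = (216·(-49) − 20·(-496))/464 = -83/58.
Residuals: -13/58, 41/29, -73/58, 2/29; SSR = 211/58.

SSR = 3.6379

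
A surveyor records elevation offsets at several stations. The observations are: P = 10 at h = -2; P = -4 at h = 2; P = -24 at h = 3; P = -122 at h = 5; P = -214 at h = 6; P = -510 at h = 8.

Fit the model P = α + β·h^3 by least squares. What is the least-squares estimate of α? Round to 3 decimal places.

Setting ∂/∂α … = 0 gives: 6·α + 880·β = -864;  880·α + 325282·β = -323354.
(Σ1 = 6, Σh^3 = 880, Σh^3·h^3 = 325282, ΣP = -864, Σh^3·P = -323354.)
Δ = 6·325282 − 880² = 1177292.
α = ((-864)·325282 − 880·(-323354))/1177292 = 876968/294323; β = (6·(-323354) − 880·(-864))/1177292 = -294951/294323.

α = 2.980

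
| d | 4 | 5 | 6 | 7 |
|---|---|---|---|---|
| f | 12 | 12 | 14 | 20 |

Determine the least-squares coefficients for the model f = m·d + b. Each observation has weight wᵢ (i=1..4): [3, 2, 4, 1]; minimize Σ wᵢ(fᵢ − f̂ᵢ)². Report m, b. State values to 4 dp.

m = 1.9010, b = 3.5248

Sums needed: Σwᵢ·d·d = 291, Σwᵢ·d = 53, Σwᵢ·1 = 10.
Right-hand side: Σwᵢ·d·f = 740, Σwᵢ·f = 136.
det = 291·10 − 53² = 101.
m = (740·10 − 53·136)/101 = 192/101; b = (291·136 − 53·740)/101 = 356/101.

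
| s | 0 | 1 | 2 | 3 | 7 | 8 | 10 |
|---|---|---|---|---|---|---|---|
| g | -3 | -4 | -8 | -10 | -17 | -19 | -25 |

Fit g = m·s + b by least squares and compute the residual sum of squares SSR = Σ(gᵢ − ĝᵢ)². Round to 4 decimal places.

With design matrix X, XᵀX = [[227, 31]; [31, 7]] and Xᵀg = [-571, -86]ᵀ.
Eliminating b: 7·(row 1) − 31·(row 2) gives 628·m = 7·(-571) − 31·(-86) = -1331, so m = -1331/628.
Then b = ((-86) − 31·(-1331/628))/7 = -1821/628.
Residuals: -63/628, 160/157, -541/628, -233/314, 231/314, 537/628, -569/628; SSR = 2785/628.

SSR = 4.4347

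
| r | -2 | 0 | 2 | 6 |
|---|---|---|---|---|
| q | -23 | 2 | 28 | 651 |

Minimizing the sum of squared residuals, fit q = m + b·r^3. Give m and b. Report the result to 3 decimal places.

m = 2.297, b = 3.004

The normal system XᵀX·[m, b]ᵀ = Xᵀq is [[4, 216]; [216, 46784]]·[m, b]ᵀ = [658, 141024]ᵀ.
Δ = 4·46784 − 216² = 140480.
m = (658·46784 − 216·141024)/140480 = 5042/2195; b = (4·141024 − 216·658)/140480 = 26373/8780.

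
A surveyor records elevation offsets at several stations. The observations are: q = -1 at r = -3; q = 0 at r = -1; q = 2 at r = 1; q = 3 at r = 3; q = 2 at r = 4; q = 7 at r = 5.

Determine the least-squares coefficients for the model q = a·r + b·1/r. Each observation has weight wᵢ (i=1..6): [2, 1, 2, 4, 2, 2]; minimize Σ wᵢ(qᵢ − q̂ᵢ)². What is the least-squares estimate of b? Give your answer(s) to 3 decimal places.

b = 0.046

Forming MᵀWM = [[139, 13]; [13, 2323/600]] and MᵀWq = [132, 187/15]ᵀ gives MᵀWM·[a, b]ᵀ = MᵀWq.
det = 139·(2323/600) − 13² = 221497/600.
a = (132·(2323/600) − 13·(187/15))/(221497/600) = 209396/221497; b = (139·(187/15) − 13·132)/(221497/600) = 10120/221497.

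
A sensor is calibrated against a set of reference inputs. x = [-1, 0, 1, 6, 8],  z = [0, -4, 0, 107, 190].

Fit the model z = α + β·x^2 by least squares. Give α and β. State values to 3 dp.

Entries of AᵀA: Σ1 = 5, Σx^2 = 102, Σx^2·x^2 = 5394.
Right-hand side: Σz = 293, Σx^2·z = 16012.
Normal equations: [[5, 102]; [102, 5394]]·[α, β]ᵀ = [293, 16012]ᵀ.
Determinant 5·5394 − 102² = 16566.
α = (293·5394 − 102·16012)/16566 = -8797/2761; β = (5·16012 − 102·293)/16566 = 25087/8283.

α = -3.186, β = 3.029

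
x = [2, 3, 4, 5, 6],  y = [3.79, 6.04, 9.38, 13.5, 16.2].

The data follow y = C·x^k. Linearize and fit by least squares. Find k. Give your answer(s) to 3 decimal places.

k = 1.364

Let Y = ln y. Fitting Y = k·ln x + ln C by least squares:
Over the data: Σln x = 6.5793, Σ(ln x)² = 9.4099, Σln y = 10.7571, Σln x·ln y = 15.1815.
Normal system: [[9.4099, 6.5793]; [6.5793, 5]]·[k, ln C]ᵀ = [15.1815, 10.7571]ᵀ.
Slope k = (n·Σln x·ln y − Σln x·Σln y)/(n·Σ(ln x)² − (Σln x)²) = (5·15.1815 − 6.5793·10.7571)/3.7630 = 1.36444; ln C = (Σln y − k·Σln x)/n = 0.35601.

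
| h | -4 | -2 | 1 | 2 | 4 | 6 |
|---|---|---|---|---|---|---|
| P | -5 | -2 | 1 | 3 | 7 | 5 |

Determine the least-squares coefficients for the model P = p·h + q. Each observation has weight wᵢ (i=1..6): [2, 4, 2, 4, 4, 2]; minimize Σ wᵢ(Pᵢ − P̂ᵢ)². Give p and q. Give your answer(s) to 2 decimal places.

Compute the Gram sums: Σwᵢ·h·h = 202, Σwᵢ·h = 22, Σwᵢ·1 = 18.
Right-hand side: Σwᵢ·h·P = 254, Σwᵢ·P = 34.
Eliminating q: 18·(row 1) − 22·(row 2) gives 3152·p = 18·254 − 22·34 = 3824, so p = 239/197.
Then q = (34 − 22·(239/197))/18 = 80/197.

p = 1.21, q = 0.41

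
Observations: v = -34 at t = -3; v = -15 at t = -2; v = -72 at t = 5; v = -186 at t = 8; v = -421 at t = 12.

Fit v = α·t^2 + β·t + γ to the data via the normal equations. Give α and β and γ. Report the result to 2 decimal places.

Entries of MᵀM: Σt^2·t^2 = 25554, Σt^2·t = 2330, Σt^2 = 246, Σt·t = 246, Σt = 20, Σ1 = 5.
Moment sums: Σt^2·v = -74694, Σt·v = -6768, Σv = -728.
Solving the 3×3 system (Gaussian elimination) gives α = -1579133/526396, β = 576687/526396, γ = -628331/263198.

α = -3.00, β = 1.10, γ = -2.39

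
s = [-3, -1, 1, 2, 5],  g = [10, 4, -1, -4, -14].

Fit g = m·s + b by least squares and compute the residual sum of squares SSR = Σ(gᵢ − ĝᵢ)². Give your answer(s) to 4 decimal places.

Entries of AᵀA: Σs·s = 40, Σs = 4, Σ1 = 5.
Moment sums: Σs·g = -113, Σg = -5.
So AᵀA·[m, b]ᵀ = Aᵀg: [[40, 4]; [4, 5]]·[m, b]ᵀ = [-113, -5]ᵀ.
Eliminating b: 5·(row 1) − 4·(row 2) gives 184·m = 5·(-113) − 4·(-5) = -545, so m = -545/184.
Then b = ((-5) − 4·(-545/184))/5 = 63/46.
Residuals: -47/184, -61/184, 109/184, 51/92, -103/184; SSR = 211/184.

SSR = 1.1467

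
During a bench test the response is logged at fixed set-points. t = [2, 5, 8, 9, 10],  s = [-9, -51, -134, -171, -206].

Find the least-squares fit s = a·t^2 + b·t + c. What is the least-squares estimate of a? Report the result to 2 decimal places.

Setting ∂/∂a … = 0 gives: 21298·a + 2374·b + 274·c = -44338;  2374·a + 274·b + 34·c = -4944;  274·a + 34·b + 5·c = -571.
Row-reducing yields a = -1573/768, b = -269/768, c = 27/64.

a = -2.05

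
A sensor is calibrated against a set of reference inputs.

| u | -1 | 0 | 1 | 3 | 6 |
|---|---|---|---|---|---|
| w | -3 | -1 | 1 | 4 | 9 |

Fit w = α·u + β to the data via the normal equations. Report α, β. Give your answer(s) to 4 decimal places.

α = 1.6883, β = -1.0390

Normal-equation sums: Σu·u = 47, Σu = 9, Σ1 = 5.
Moment sums: Σu·w = 70, Σw = 10.
AᵀA·[α, β]ᵀ = Aᵀw becomes [[47, 9]; [9, 5]]·[α, β]ᵀ = [70, 10]ᵀ.
Eliminating β: 5·(row 1) − 9·(row 2) gives 154·α = 5·70 − 9·10 = 260, so α = 130/77.
Then β = (10 − 9·(130/77))/5 = -80/77.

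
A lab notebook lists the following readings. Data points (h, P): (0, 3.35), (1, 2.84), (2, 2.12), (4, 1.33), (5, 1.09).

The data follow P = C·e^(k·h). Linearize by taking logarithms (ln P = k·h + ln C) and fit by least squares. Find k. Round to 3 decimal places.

k = -0.232

Taking logs, ln P = k·h + ln C, so regress ln P on h.
Σh = 12.0000, Σ(h)² = 46.0000, Σln P = 3.3755, Σh·ln P = 4.1182.
Normal system: [[46.0000, 12.0000]; [12.0000, 5]]·[k, ln C]ᵀ = [4.1182, 3.3755]ᵀ.
Slope k = (n·Σh·ln P − Σh·Σln P)/(n·Σ(h)² − (Σh)²) = (5·4.1182 − 12.0000·3.3755)/86.0000 = -0.23157; ln C = (Σln P − k·Σh)/n = 1.23088.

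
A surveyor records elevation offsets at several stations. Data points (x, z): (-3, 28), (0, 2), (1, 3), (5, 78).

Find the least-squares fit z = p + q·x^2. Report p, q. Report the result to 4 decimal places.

p = 0.8122, q = 3.0786

Sums needed: Σ1 = 4, Σx^2 = 35, Σx^2·x^2 = 707.
And Σz = 111, Σx^2·z = 2205.
MᵀM·[p, q]ᵀ = Mᵀz becomes [[4, 35]; [35, 707]]·[p, q]ᵀ = [111, 2205]ᵀ.
Δ = 4·707 − 35² = 1603.
p = (111·707 − 35·2205)/1603 = 186/229; q = (4·2205 − 35·111)/1603 = 705/229.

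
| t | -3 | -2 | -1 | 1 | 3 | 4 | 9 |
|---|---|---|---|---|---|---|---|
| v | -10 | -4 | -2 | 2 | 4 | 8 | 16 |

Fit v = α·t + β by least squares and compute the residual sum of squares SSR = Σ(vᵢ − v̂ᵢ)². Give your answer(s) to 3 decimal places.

MᵀM·[α, β]ᵀ = Mᵀv reads: 121·α + 11·β = 230;  11·α + 7·β = 14.
det = 121·7 − 11² = 726.
α = (230·7 − 11·14)/726 = 728/363; β = (121·14 − 11·230)/726 = -38/33.
Residuals: -1028/363, 422/363, 140/121, 416/363, -314/363, 410/363, -326/363; SSR = 5392/363.

SSR = 14.854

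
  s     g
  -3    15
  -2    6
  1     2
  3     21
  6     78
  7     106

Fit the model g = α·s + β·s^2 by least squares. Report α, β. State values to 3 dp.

α = 0.972, β = 2.016

Sums needed: Σs·s = 108, Σs·s^2 = 552, Σs^2·s^2 = 3876.
Right-hand side: Σs·g = 1218, Σs^2·g = 8352.
Normal equations: [[108, 552]; [552, 3876]]·[α, β]ᵀ = [1218, 8352]ᵀ.
det = 108·3876 − 552² = 113904.
α = (1218·3876 − 552·8352)/113904 = 1537/1582; β = (108·8352 − 552·1218)/113904 = 1595/791.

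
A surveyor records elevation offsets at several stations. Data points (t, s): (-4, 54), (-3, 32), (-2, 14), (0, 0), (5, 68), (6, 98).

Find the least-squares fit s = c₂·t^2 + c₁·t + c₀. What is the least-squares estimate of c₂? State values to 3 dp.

From the data, Σt^2·t^2 = 2274, Σt^2·t = 242, Σt^2 = 90, Σt·t = 90, Σt = 2, Σ1 = 6.
Moment sums: Σt^2·s = 6436, Σt·s = 588, Σs = 266.
Normal equations: [[2274, 242, 90]; [242, 90, 2]; [90, 2, 6]]·[c₂, c₁, c₀]ᵀ = [6436, 588, 266]ᵀ.
Inverting the 3×3 Gram matrix, [c₂, c₁, c₀]ᵀ = [10561/3525, -3573/2350, -707/7050]ᵀ.

c₂ = 2.996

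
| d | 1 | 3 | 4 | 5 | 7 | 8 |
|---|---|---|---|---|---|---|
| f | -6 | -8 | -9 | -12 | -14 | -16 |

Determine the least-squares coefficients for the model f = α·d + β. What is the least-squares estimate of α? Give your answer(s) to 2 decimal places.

α = -1.46

Sums needed: Σd·d = 164, Σd = 28, Σ1 = 6.
Moment sums: Σd·f = -352, Σf = -65.
So MᵀM·[α, β]ᵀ = Mᵀf: [[164, 28]; [28, 6]]·[α, β]ᵀ = [-352, -65]ᵀ.
Determinant 164·6 − 28² = 200.
α = ((-352)·6 − 28·(-65))/200 = -73/50; β = (164·(-65) − 28·(-352))/200 = -201/50.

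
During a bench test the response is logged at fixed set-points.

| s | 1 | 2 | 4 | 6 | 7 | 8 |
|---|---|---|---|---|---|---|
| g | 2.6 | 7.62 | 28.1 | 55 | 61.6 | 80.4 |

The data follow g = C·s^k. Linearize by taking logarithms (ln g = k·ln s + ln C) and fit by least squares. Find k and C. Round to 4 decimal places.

Let Y = ln g. Fitting Y = k·ln s + ln C by least squares:
Σln s = 7.8966, Σ(ln s)² = 13.7233, Σln g = 18.8371, Σln s·ln g = 30.3531.
Equations: 13.7233·k + 7.8966·ln C = 30.3531;  7.8966·k + 6·ln C = 18.8371.
Slope k = (n·Σln s·ln g − Σln s·Σln g)/(n·Σ(ln s)² − (Σln s)²) = (6·30.3531 − 7.8966·18.8371)/19.9843 = 1.66986; ln C = (Σln g − k·Σln s)/n = 0.94183, so C = exp(0.94183) = 2.56466.

k = 1.6699, C = 2.5647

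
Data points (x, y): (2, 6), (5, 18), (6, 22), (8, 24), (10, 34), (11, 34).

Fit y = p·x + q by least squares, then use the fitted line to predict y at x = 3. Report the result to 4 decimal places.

From the data, Σx·x = 350, Σx = 42, Σ1 = 6.
Right-hand side: Σx·y = 1140, Σy = 138.
So AᵀA·[p, q]ᵀ = Aᵀy: [[350, 42]; [42, 6]]·[p, q]ᵀ = [1140, 138]ᵀ.
det = 350·6 − 42² = 336.
p = (1140·6 − 42·138)/336 = 87/28; q = (350·138 − 42·1140)/336 = 5/4.
At x = 3: ŷ = (87/28)·(3) + (5/4)·(1) = 74/7.

ŷ = 10.5714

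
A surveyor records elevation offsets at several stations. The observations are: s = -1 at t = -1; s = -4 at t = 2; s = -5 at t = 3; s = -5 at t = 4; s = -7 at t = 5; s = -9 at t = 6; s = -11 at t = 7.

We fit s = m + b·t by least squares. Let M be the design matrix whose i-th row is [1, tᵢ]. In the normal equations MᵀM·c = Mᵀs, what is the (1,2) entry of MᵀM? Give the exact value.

Row 1 ↔ basis 1, column 2 ↔ basis t, so (MᵀM)_{1,2} = Σᵢ t = (1)·(-1) + (1)·(2) + (1)·(3) + (1)·(4) + (1)·(5) + (1)·(6) + (1)·(7) = 26.

26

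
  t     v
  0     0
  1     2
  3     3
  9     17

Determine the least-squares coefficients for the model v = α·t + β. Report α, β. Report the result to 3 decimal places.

Compute the Gram sums: Σt·t = 91, Σt = 13, Σ1 = 4.
For Mᵀv: Σt·v = 164, Σv = 22.
Δ = 91·4 − 13² = 195.
α = (164·4 − 13·22)/195 = 74/39; β = (91·22 − 13·164)/195 = -2/3.

α = 1.897, β = -0.667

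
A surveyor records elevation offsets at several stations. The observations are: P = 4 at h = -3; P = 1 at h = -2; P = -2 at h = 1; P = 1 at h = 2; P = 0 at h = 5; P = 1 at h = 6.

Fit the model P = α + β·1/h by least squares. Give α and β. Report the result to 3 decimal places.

Sums needed: Σ1 = 6, Σ1/h = 31/30, Σ1/h·1/h = 1511/900.
And ΣP = 5, Σ1/h·P = -19/6.
So XᵀX·[α, β]ᵀ = XᵀP: [[6, 31/30]; [31/30, 1511/900]]·[α, β]ᵀ = [5, -19/6]ᵀ.
Eliminating β: (1511/900)·(row 1) − (31/30)·(row 2) gives (1621/180)·α = (1511/900)·5 − (31/30)·(-19/6) = 35/3, so α = 2100/1621.
Then β = ((-19/6) − (31/30)·(2100/1621))/(1511/900) = -4350/1621.

α = 1.295, β = -2.684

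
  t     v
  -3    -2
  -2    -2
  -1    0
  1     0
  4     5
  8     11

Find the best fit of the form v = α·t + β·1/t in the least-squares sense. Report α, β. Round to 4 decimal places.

α = 1.3390, β = -1.5342

Entries of XᵀX: Σt·t = 95, Σt·1/t = 6, Σ1/t·1/t = 1405/576.
Moment sums: Σt·v = 118, Σ1/t·v = 103/24.
Normal equations: [[95, 6]; [6, 1405/576]]·[α, β]ᵀ = [118, 103/24]ᵀ.
Eliminating β: (1405/576)·(row 1) − 6·(row 2) gives (112739/576)·α = (1405/576)·118 − 6·(103/24) = 75479/288, so α = 150958/112739.
Then β = ((103/24) − 6·(150958/112739))/(1405/576) = -172968/112739.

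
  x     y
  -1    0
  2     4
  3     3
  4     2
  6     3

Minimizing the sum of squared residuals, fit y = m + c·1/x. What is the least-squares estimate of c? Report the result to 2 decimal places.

Entries of MᵀM: Σ1 = 5, Σ1/x = 1/4, Σ1/x·1/x = 209/144.
Moment sums: Σy = 12, Σ1/x·y = 4.
Normal equations: [[5, 1/4]; [1/4, 209/144]]·[m, c]ᵀ = [12, 4]ᵀ.
det = 5·(209/144) − (1/4)² = 259/36.
m = (12·(209/144) − (1/4)·4)/(259/36) = 591/259; c = (5·4 − (1/4)·12)/(259/36) = 612/259.

c = 2.36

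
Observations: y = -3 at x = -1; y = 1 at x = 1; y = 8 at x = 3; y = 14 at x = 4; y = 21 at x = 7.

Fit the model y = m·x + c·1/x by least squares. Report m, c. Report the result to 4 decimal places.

Compute the Gram sums: Σx·x = 76, Σx·1/x = 5, Σ1/x·1/x = 15481/7056.
And Σx·y = 231, Σ1/x·y = 79/6.
AᵀA·[m, c]ᵀ = Aᵀy becomes [[76, 5]; [5, 15481/7056]]·[m, c]ᵀ = [231, 79/6]ᵀ.
det = 76·(15481/7056) − 5² = 250039/1764.
m = (231·(15481/7056) − 5·(79/6))/(250039/1764) = 3111591/1000156; c = (76·(79/6) − 5·231)/(250039/1764) = -272244/250039.

m = 3.1111, c = -1.0888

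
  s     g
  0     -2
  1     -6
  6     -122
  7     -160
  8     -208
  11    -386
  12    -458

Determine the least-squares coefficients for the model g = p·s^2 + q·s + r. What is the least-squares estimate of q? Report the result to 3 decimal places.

The normal system XᵀX·[p, q, r]ᵀ = Xᵀg is [[43171, 4131, 415]; [4131, 415, 45]; [415, 45, 7]]·[p, q, r]ᵀ = [-138208, -13264, -1342]ᵀ.
Inverting the 3×3 Gram matrix, [p, q, r]ᵀ = [-343191/112819, -166951/112819, -209434/112819]ᵀ.

q = -1.480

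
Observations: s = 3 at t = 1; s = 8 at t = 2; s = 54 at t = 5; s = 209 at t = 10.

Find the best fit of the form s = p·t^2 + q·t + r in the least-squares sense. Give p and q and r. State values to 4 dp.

From the data, Σt^2·t^2 = 10642, Σt^2·t = 1134, Σt^2 = 130, Σt·t = 130, Σt = 18, Σ1 = 4.
Right-hand side: Σt^2·s = 22285, Σt·s = 2379, Σs = 274.
So MᵀM·[p, q, r]ᵀ = Mᵀs: [[10642, 1134, 130]; [1134, 130, 18]; [130, 18, 4]]·[p, q, r]ᵀ = [22285, 2379, 274]ᵀ.
Row-reducing yields p = 4411/2172, q = 459/724, r = -193/543.

p = 2.0308, q = 0.6340, r = -0.3554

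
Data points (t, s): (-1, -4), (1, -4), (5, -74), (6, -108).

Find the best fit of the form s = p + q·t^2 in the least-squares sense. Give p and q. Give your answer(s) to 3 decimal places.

Sums needed: Σ1 = 4, Σt^2 = 63, Σt^2·t^2 = 1923.
And Σs = -190, Σt^2·s = -5746.
Eliminating q: 1923·(row 1) − 63·(row 2) gives 3723·p = 1923·(-190) − 63·(-5746) = -3372, so p = -1124/1241.
Then q = ((-5746) − 63·(-1124/1241))/1923 = -11014/3723.

p = -0.906, q = -2.958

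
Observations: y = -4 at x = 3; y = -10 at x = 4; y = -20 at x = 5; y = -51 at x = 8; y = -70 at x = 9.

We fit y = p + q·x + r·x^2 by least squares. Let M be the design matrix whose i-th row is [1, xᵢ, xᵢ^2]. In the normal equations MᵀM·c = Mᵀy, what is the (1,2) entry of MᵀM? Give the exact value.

29

Row 1 ↔ basis 1, column 2 ↔ basis x, so (MᵀM)_{1,2} = Σᵢ x = (1)·(3) + (1)·(4) + (1)·(5) + (1)·(8) + (1)·(9) = 29.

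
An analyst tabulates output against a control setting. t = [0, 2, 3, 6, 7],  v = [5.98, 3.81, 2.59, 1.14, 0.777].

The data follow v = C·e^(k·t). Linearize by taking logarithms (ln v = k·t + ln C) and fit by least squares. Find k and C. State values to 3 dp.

k = -0.292, C = 6.311

With ln vᵢ as the transformed response and tᵢ as the regressor:
Σt = 18.0000, Σ(t)² = 98.0000, Σln v = 3.9564, Σt·ln v = 4.5502.
Equations: 98.0000·k + 18.0000·ln C = 4.5502;  18.0000·k + 5·ln C = 3.9564.
Solving (det = 166.0000): k = -0.29196, ln C = 1.84232, so C = exp(1.84232) = 6.31119.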